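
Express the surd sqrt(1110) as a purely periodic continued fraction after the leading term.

[33; (3, 6, 3, 66)]

Write x_i = (sqrt(1110) + m_i)/d_i with (m_0, d_0) = (0, 1). a_0 = floor(sqrt(1110)) = 33, since 33^2 = 1089 <= 1110 < 1156 = 34^2.
Iterate m_{i+1} = d_i*a_i - m_i, d_{i+1} = (1110 - m_{i+1}^2)/d_i, a_{i+1} = floor((a_0 + m_{i+1})/d_{i+1}):
  m_1 = 1*33 - 0 = 33, d_1 = (1110 - 33^2)/1 = 21/1 = 21, a_1 = floor((33 + 33)/21) = 3.
  m_2 = 21*3 - 33 = 30, d_2 = (1110 - 30^2)/21 = 210/21 = 10, a_2 = floor((33 + 30)/10) = 6.
  m_3 = 10*6 - 30 = 30, d_3 = (1110 - 30^2)/10 = 210/10 = 21, a_3 = floor((33 + 30)/21) = 3.
  m_4 = 21*3 - 30 = 33, d_4 = (1110 - 33^2)/21 = 21/21 = 1, a_4 = floor((33 + 33)/1) = 66.
  m_5 = 1*66 - 33 = 33, d_5 = (1110 - 33^2)/1 = 21/1 = 21: (m_5, d_5) = (m_1, d_1) = (33, 21), so from here the quotients repeat a_1, ..., a_4; the period length is 4.
Hence the expansion of sqrt(1110) is a_0 = 33 followed by the repeating block 3, 6, 3, 66 (period 4).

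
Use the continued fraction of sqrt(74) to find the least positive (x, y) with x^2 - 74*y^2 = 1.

(x, y) = (3699, 430)

First expand sqrt(74) as a continued fraction. With x_i = (sqrt(74) + m_i)/d_i and (m_0, d_0) = (0, 1): a_0 = floor(sqrt(74)) = 8, since 8^2 = 64 <= 74 < 81 = 9^2.
Iterate m_{i+1} = d_i*a_i - m_i, d_{i+1} = (74 - m_{i+1}^2)/d_i, a_{i+1} = floor((a_0 + m_{i+1})/d_{i+1}):
  m_1 = 1*8 - 0 = 8, d_1 = (74 - 8^2)/1 = 10/1 = 10, a_1 = floor((8 + 8)/10) = 1.
  m_2 = 10*1 - 8 = 2, d_2 = (74 - 2^2)/10 = 70/10 = 7, a_2 = floor((8 + 2)/7) = 1.
  m_3 = 7*1 - 2 = 5, d_3 = (74 - 5^2)/7 = 49/7 = 7, a_3 = floor((8 + 5)/7) = 1.
  m_4 = 7*1 - 5 = 2, d_4 = (74 - 2^2)/7 = 70/7 = 10, a_4 = floor((8 + 2)/10) = 1.
  m_5 = 10*1 - 2 = 8, d_5 = (74 - 8^2)/10 = 10/10 = 1, a_5 = floor((8 + 8)/1) = 16.
  m_6 = 1*16 - 8 = 8, d_6 = (74 - 8^2)/1 = 10/1 = 10: (m_6, d_6) = (m_1, d_1) = (8, 10), so from here the quotients repeat a_1, ..., a_5; the period length is 5.
So sqrt(74) = [8; (1, 1, 1, 1, 16)] with period length k = 5.
k is odd, so (p_{k-1}, q_{k-1}) only solves x^2 - 74y^2 = -1 and the fundamental solution of x^2 - 74y^2 = 1 is (p_{2k-1}, q_{2k-1}) = (p_9, q_9); compute convergents through index 9, running through the period twice.
Convergents (p_i = a_i*p_{i-1} + p_{i-2}, q_i = a_i*q_{i-1} + q_{i-2} with p_{-2}=0, p_{-1}=1, q_{-2}=1, q_{-1}=0):
  i=0: a_0=8, p_0 = 8*1 + 0 = 8, q_0 = 8*0 + 1 = 1.
  i=1: a_1=1, p_1 = 1*8 + 1 = 9, q_1 = 1*1 + 0 = 1.
  i=2: a_2=1, p_2 = 1*9 + 8 = 17, q_2 = 1*1 + 1 = 2.
  i=3: a_3=1, p_3 = 1*17 + 9 = 26, q_3 = 1*2 + 1 = 3.
  i=4: a_4=1, p_4 = 1*26 + 17 = 43, q_4 = 1*3 + 2 = 5.
  i=5: a_5=16, p_5 = 16*43 + 26 = 714, q_5 = 16*5 + 3 = 83.
  i=6: a_6=1, p_6 = 1*714 + 43 = 757, q_6 = 1*83 + 5 = 88.
  i=7: a_7=1, p_7 = 1*757 + 714 = 1471, q_7 = 1*88 + 83 = 171.
  i=8: a_8=1, p_8 = 1*1471 + 757 = 2228, q_8 = 1*171 + 88 = 259.
  i=9: a_9=1, p_9 = 1*2228 + 1471 = 3699, q_9 = 1*259 + 171 = 430.
Indeed p_4^2 - 74*q_4^2 = 1849 - 1850 = -1, not +1.
Check: 3699^2 - 74*430^2 = 13682601 - 13682600 = 1, so (x, y) = (3699, 430) solves the equation, and by the theorem it is the least positive solution.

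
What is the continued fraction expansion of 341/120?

[2; 1, 5, 3, 6]

Run the Euclidean algorithm on 341 and 120; the successive quotients are the partial quotients a_0, a_1, ... (each step inverts the fractional part left over by the previous one):
  341 = 2*120 + 101, so a_0 = 2.
  120 = 1*101 + 19, so a_1 = 1.
  101 = 5*19 + 6, so a_2 = 5.
  19 = 3*6 + 1, so a_3 = 3.
  6 = 6*1 + 0, so a_4 = 6.
The remainder reaches 0 after 5 divisions, so the expansion has 5 partial quotients, read off in order.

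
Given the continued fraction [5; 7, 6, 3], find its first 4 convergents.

Using the convergent recurrence p_i = a_i*p_{i-1} + p_{i-2}, q_i = a_i*q_{i-1} + q_{i-2} with p_{-2}=0, p_{-1}=1, q_{-2}=1, q_{-1}=0:
  i=0: a_0=5, p_0 = 5*1 + 0 = 5, q_0 = 5*0 + 1 = 1.
  i=1: a_1=7, p_1 = 7*5 + 1 = 36, q_1 = 7*1 + 0 = 7.
  i=2: a_2=6, p_2 = 6*36 + 5 = 221, q_2 = 6*7 + 1 = 43.
  i=3: a_3=3, p_3 = 3*221 + 36 = 699, q_3 = 3*43 + 7 = 136.

5/1, 36/7, 221/43, 699/136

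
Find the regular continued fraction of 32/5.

Run the Euclidean algorithm on 32 and 5; the successive quotients are the partial quotients a_0, a_1, ... (each step inverts the fractional part left over by the previous one):
  32 = 6*5 + 2, so a_0 = 6.
  5 = 2*2 + 1, so a_1 = 2.
  2 = 2*1 + 0, so a_2 = 2.
The remainder reaches 0 after 3 divisions, so the expansion has 3 partial quotients, read off in order.

[6; 2, 2]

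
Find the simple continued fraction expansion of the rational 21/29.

Run the Euclidean algorithm on 21 and 29; the successive quotients are the partial quotients a_0, a_1, ... (each step inverts the fractional part left over by the previous one):
  21 = 0*29 + 21, so a_0 = 0.
  29 = 1*21 + 8, so a_1 = 1.
  21 = 2*8 + 5, so a_2 = 2.
  8 = 1*5 + 3, so a_3 = 1.
  5 = 1*3 + 2, so a_4 = 1.
  3 = 1*2 + 1, so a_5 = 1.
  2 = 2*1 + 0, so a_6 = 2.
The remainder reaches 0 after 7 divisions, so the expansion has 7 partial quotients, read off in order.

[0; 1, 2, 1, 1, 1, 2]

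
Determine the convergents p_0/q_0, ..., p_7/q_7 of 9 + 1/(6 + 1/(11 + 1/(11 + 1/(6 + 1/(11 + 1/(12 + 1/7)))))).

Using the convergent recurrence p_i = a_i*p_{i-1} + p_{i-2}, q_i = a_i*q_{i-1} + q_{i-2} with p_{-2}=0, p_{-1}=1, q_{-2}=1, q_{-1}=0:
  i=0: a_0=9, p_0 = 9*1 + 0 = 9, q_0 = 9*0 + 1 = 1.
  i=1: a_1=6, p_1 = 6*9 + 1 = 55, q_1 = 6*1 + 0 = 6.
  i=2: a_2=11, p_2 = 11*55 + 9 = 614, q_2 = 11*6 + 1 = 67.
  i=3: a_3=11, p_3 = 11*614 + 55 = 6809, q_3 = 11*67 + 6 = 743.
  i=4: a_4=6, p_4 = 6*6809 + 614 = 41468, q_4 = 6*743 + 67 = 4525.
  i=5: a_5=11, p_5 = 11*41468 + 6809 = 462957, q_5 = 11*4525 + 743 = 50518.
  i=6: a_6=12, p_6 = 12*462957 + 41468 = 5596952, q_6 = 12*50518 + 4525 = 610741.
  i=7: a_7=7, p_7 = 7*5596952 + 462957 = 39641621, q_7 = 7*610741 + 50518 = 4325705.

9/1, 55/6, 614/67, 6809/743, 41468/4525, 462957/50518, 5596952/610741, 39641621/4325705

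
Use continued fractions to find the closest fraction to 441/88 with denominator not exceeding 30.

5/1

Expand x = 441/88 as a continued fraction with the Euclidean algorithm:
  441 = 5*88 + 1, so a_0 = 5.
  88 = 88*1 + 0, so a_1 = 88.
so x = [5; 88].
Convergents (p_i = a_i*p_{i-1} + p_{i-2}, q_i = a_i*q_{i-1} + q_{i-2} with p_{-2}=0, p_{-1}=1, q_{-2}=1, q_{-1}=0), until the denominator exceeds 30:
  i=0: a_0=5, p_0 = 5*1 + 0 = 5, q_0 = 5*0 + 1 = 1.
  i=1: a_1=88, p_1 = 88*5 + 1 = 441, q_1 = 88*1 + 0 = 88.
q_1 = 88 > 30, so the last convergent with denominator <= 30 is p_0/q_0 = 5/1.
The closest fraction with denominator <= 30 is either p_0/q_0 or the intermediate fraction (k*p_0 + p_{-1})/(k*q_0 + q_{-1}) with the largest k >= 1 whose denominator stays <= 30; these approach x as k grows, and every other convergent or intermediate fraction in range is farther away.
Largest k: floor((30 - q_{-1})/q_0) = floor((30 - 0)/1) = 30 (using the seeds p_{-1} = 1, q_{-1} = 0).
That gives (30*5 + 1)/(30*1 + 0) = 151/30.
Compare the errors: |x - 5/1| = |441*1 - 5*88|/(88*1) = 1/88, and |x - 151/30| = |441*30 - 151*88|/(88*30) = 58/2640.
Cross-multiplying, 1*2640 = 2640 < 5104 = 58*88, so 1/88 is smaller: the convergent 5/1 is closer to x than 151/30.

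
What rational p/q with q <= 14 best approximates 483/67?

101/14

Expand x = 483/67 as a continued fraction with the Euclidean algorithm:
  483 = 7*67 + 14, so a_0 = 7.
  67 = 4*14 + 11, so a_1 = 4.
  14 = 1*11 + 3, so a_2 = 1.
  11 = 3*3 + 2, so a_3 = 3.
  3 = 1*2 + 1, so a_4 = 1.
  2 = 2*1 + 0, so a_5 = 2.
so x = [7; 4, 1, 3, 1, 2].
Convergents (p_i = a_i*p_{i-1} + p_{i-2}, q_i = a_i*q_{i-1} + q_{i-2} with p_{-2}=0, p_{-1}=1, q_{-2}=1, q_{-1}=0), until the denominator exceeds 14:
  i=0: a_0=7, p_0 = 7*1 + 0 = 7, q_0 = 7*0 + 1 = 1.
  i=1: a_1=4, p_1 = 4*7 + 1 = 29, q_1 = 4*1 + 0 = 4.
  i=2: a_2=1, p_2 = 1*29 + 7 = 36, q_2 = 1*4 + 1 = 5.
  i=3: a_3=3, p_3 = 3*36 + 29 = 137, q_3 = 3*5 + 4 = 19.
q_3 = 19 > 14, so the last convergent with denominator <= 14 is p_2/q_2 = 36/5.
The closest fraction with denominator <= 14 is either p_2/q_2 or the intermediate fraction (k*p_2 + p_1)/(k*q_2 + q_1) with the largest k >= 1 whose denominator stays <= 14; these approach x as k grows, and every other convergent or intermediate fraction in range is farther away.
Largest k: floor((14 - q_1)/q_2) = floor((14 - 4)/5) = 2.
That gives (2*36 + 29)/(2*5 + 4) = 101/14.
Compare the errors: |x - 36/5| = |483*5 - 36*67|/(67*5) = 3/335, and |x - 101/14| = |483*14 - 101*67|/(67*14) = 5/938.
Cross-multiplying, 5*335 = 1675 < 2814 = 3*938, so 5/938 is smaller: the intermediate fraction 101/14 is closer to x than 36/5.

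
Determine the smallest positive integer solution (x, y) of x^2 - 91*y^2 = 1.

(x, y) = (1574, 165)

First expand sqrt(91) as a continued fraction. With x_i = (sqrt(91) + m_i)/d_i and (m_0, d_0) = (0, 1): a_0 = floor(sqrt(91)) = 9, since 9^2 = 81 <= 91 < 100 = 10^2.
Iterate m_{i+1} = d_i*a_i - m_i, d_{i+1} = (91 - m_{i+1}^2)/d_i, a_{i+1} = floor((a_0 + m_{i+1})/d_{i+1}):
  m_1 = 1*9 - 0 = 9, d_1 = (91 - 9^2)/1 = 10/1 = 10, a_1 = floor((9 + 9)/10) = 1.
  m_2 = 10*1 - 9 = 1, d_2 = (91 - 1^2)/10 = 90/10 = 9, a_2 = floor((9 + 1)/9) = 1.
  m_3 = 9*1 - 1 = 8, d_3 = (91 - 8^2)/9 = 27/9 = 3, a_3 = floor((9 + 8)/3) = 5.
  m_4 = 3*5 - 8 = 7, d_4 = (91 - 7^2)/3 = 42/3 = 14, a_4 = floor((9 + 7)/14) = 1.
  m_5 = 14*1 - 7 = 7, d_5 = (91 - 7^2)/14 = 42/14 = 3, a_5 = floor((9 + 7)/3) = 5.
  m_6 = 3*5 - 7 = 8, d_6 = (91 - 8^2)/3 = 27/3 = 9, a_6 = floor((9 + 8)/9) = 1.
  m_7 = 9*1 - 8 = 1, d_7 = (91 - 1^2)/9 = 90/9 = 10, a_7 = floor((9 + 1)/10) = 1.
  m_8 = 10*1 - 1 = 9, d_8 = (91 - 9^2)/10 = 10/10 = 1, a_8 = floor((9 + 9)/1) = 18.
  m_9 = 1*18 - 9 = 9, d_9 = (91 - 9^2)/1 = 10/1 = 10: (m_9, d_9) = (m_1, d_1) = (9, 10), so from here the quotients repeat a_1, ..., a_8; the period length is 8.
So sqrt(91) = [9; (1, 1, 5, 1, 5, 1, 1, 18)] with period length k = 8.
k is even, so the fundamental solution of x^2 - 91y^2 = 1 is (p_{k-1}, q_{k-1}) = (p_7, q_7); compute convergents through index 7.
Convergents (p_i = a_i*p_{i-1} + p_{i-2}, q_i = a_i*q_{i-1} + q_{i-2} with p_{-2}=0, p_{-1}=1, q_{-2}=1, q_{-1}=0):
  i=0: a_0=9, p_0 = 9*1 + 0 = 9, q_0 = 9*0 + 1 = 1.
  i=1: a_1=1, p_1 = 1*9 + 1 = 10, q_1 = 1*1 + 0 = 1.
  i=2: a_2=1, p_2 = 1*10 + 9 = 19, q_2 = 1*1 + 1 = 2.
  i=3: a_3=5, p_3 = 5*19 + 10 = 105, q_3 = 5*2 + 1 = 11.
  i=4: a_4=1, p_4 = 1*105 + 19 = 124, q_4 = 1*11 + 2 = 13.
  i=5: a_5=5, p_5 = 5*124 + 105 = 725, q_5 = 5*13 + 11 = 76.
  i=6: a_6=1, p_6 = 1*725 + 124 = 849, q_6 = 1*76 + 13 = 89.
  i=7: a_7=1, p_7 = 1*849 + 725 = 1574, q_7 = 1*89 + 76 = 165.
Check: 1574^2 - 91*165^2 = 2477476 - 2477475 = 1, so (x, y) = (1574, 165) solves the equation, and by the theorem it is the least positive solution.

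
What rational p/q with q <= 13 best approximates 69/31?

Expand x = 69/31 as a continued fraction with the Euclidean algorithm:
  69 = 2*31 + 7, so a_0 = 2.
  31 = 4*7 + 3, so a_1 = 4.
  7 = 2*3 + 1, so a_2 = 2.
  3 = 3*1 + 0, so a_3 = 3.
so x = [2; 4, 2, 3].
Convergents (p_i = a_i*p_{i-1} + p_{i-2}, q_i = a_i*q_{i-1} + q_{i-2} with p_{-2}=0, p_{-1}=1, q_{-2}=1, q_{-1}=0), until the denominator exceeds 13:
  i=0: a_0=2, p_0 = 2*1 + 0 = 2, q_0 = 2*0 + 1 = 1.
  i=1: a_1=4, p_1 = 4*2 + 1 = 9, q_1 = 4*1 + 0 = 4.
  i=2: a_2=2, p_2 = 2*9 + 2 = 20, q_2 = 2*4 + 1 = 9.
  i=3: a_3=3, p_3 = 3*20 + 9 = 69, q_3 = 3*9 + 4 = 31.
q_3 = 31 > 13, so the last convergent with denominator <= 13 is p_2/q_2 = 20/9.
The closest fraction with denominator <= 13 is either p_2/q_2 or the intermediate fraction (k*p_2 + p_1)/(k*q_2 + q_1) with the largest k >= 1 whose denominator stays <= 13; these approach x as k grows, and every other convergent or intermediate fraction in range is farther away.
Largest k: floor((13 - q_1)/q_2) = floor((13 - 4)/9) = 1.
That gives (1*20 + 9)/(1*9 + 4) = 29/13.
Compare the errors: |x - 20/9| = |69*9 - 20*31|/(31*9) = 1/279, and |x - 29/13| = |69*13 - 29*31|/(31*13) = 2/403.
Cross-multiplying, 1*403 = 403 < 558 = 2*279, so 1/279 is smaller: the convergent 20/9 is closer to x than 29/13.

20/9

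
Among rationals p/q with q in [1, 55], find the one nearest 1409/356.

Expand x = 1409/356 as a continued fraction with the Euclidean algorithm:
  1409 = 3*356 + 341, so a_0 = 3.
  356 = 1*341 + 15, so a_1 = 1.
  341 = 22*15 + 11, so a_2 = 22.
  15 = 1*11 + 4, so a_3 = 1.
  11 = 2*4 + 3, so a_4 = 2.
  4 = 1*3 + 1, so a_5 = 1.
  3 = 3*1 + 0, so a_6 = 3.
so x = [3; 1, 22, 1, 2, 1, 3].
Convergents (p_i = a_i*p_{i-1} + p_{i-2}, q_i = a_i*q_{i-1} + q_{i-2} with p_{-2}=0, p_{-1}=1, q_{-2}=1, q_{-1}=0), until the denominator exceeds 55:
  i=0: a_0=3, p_0 = 3*1 + 0 = 3, q_0 = 3*0 + 1 = 1.
  i=1: a_1=1, p_1 = 1*3 + 1 = 4, q_1 = 1*1 + 0 = 1.
  i=2: a_2=22, p_2 = 22*4 + 3 = 91, q_2 = 22*1 + 1 = 23.
  i=3: a_3=1, p_3 = 1*91 + 4 = 95, q_3 = 1*23 + 1 = 24.
  i=4: a_4=2, p_4 = 2*95 + 91 = 281, q_4 = 2*24 + 23 = 71.
q_4 = 71 > 55, so the last convergent with denominator <= 55 is p_3/q_3 = 95/24.
The closest fraction with denominator <= 55 is either p_3/q_3 or the intermediate fraction (k*p_3 + p_2)/(k*q_3 + q_2) with the largest k >= 1 whose denominator stays <= 55; these approach x as k grows, and every other convergent or intermediate fraction in range is farther away.
Largest k: floor((55 - q_2)/q_3) = floor((55 - 23)/24) = 1.
That gives (1*95 + 91)/(1*24 + 23) = 186/47.
Compare the errors: |x - 95/24| = |1409*24 - 95*356|/(356*24) = 4/8544, and |x - 186/47| = |1409*47 - 186*356|/(356*47) = 7/16732.
Cross-multiplying, 7*8544 = 59808 < 66928 = 4*16732, so 7/16732 is smaller: the intermediate fraction 186/47 is closer to x than 95/24.

186/47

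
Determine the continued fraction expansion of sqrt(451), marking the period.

Write x_i = (sqrt(451) + m_i)/d_i with (m_0, d_0) = (0, 1). a_0 = floor(sqrt(451)) = 21, since 21^2 = 441 <= 451 < 484 = 22^2.
Iterate m_{i+1} = d_i*a_i - m_i, d_{i+1} = (451 - m_{i+1}^2)/d_i, a_{i+1} = floor((a_0 + m_{i+1})/d_{i+1}):
  m_1 = 1*21 - 0 = 21, d_1 = (451 - 21^2)/1 = 10/1 = 10, a_1 = floor((21 + 21)/10) = 4.
  m_2 = 10*4 - 21 = 19, d_2 = (451 - 19^2)/10 = 90/10 = 9, a_2 = floor((21 + 19)/9) = 4.
  m_3 = 9*4 - 19 = 17, d_3 = (451 - 17^2)/9 = 162/9 = 18, a_3 = floor((21 + 17)/18) = 2.
  m_4 = 18*2 - 17 = 19, d_4 = (451 - 19^2)/18 = 90/18 = 5, a_4 = floor((21 + 19)/5) = 8.
  m_5 = 5*8 - 19 = 21, d_5 = (451 - 21^2)/5 = 10/5 = 2, a_5 = floor((21 + 21)/2) = 21.
  m_6 = 2*21 - 21 = 21, d_6 = (451 - 21^2)/2 = 10/2 = 5, a_6 = floor((21 + 21)/5) = 8.
  m_7 = 5*8 - 21 = 19, d_7 = (451 - 19^2)/5 = 90/5 = 18, a_7 = floor((21 + 19)/18) = 2.
  m_8 = 18*2 - 19 = 17, d_8 = (451 - 17^2)/18 = 162/18 = 9, a_8 = floor((21 + 17)/9) = 4.
  m_9 = 9*4 - 17 = 19, d_9 = (451 - 19^2)/9 = 90/9 = 10, a_9 = floor((21 + 19)/10) = 4.
  m_10 = 10*4 - 19 = 21, d_10 = (451 - 21^2)/10 = 10/10 = 1, a_10 = floor((21 + 21)/1) = 42.
  m_11 = 1*42 - 21 = 21, d_11 = (451 - 21^2)/1 = 10/1 = 10: (m_11, d_11) = (m_1, d_1) = (21, 10), so from here the quotients repeat a_1, ..., a_10; the period length is 10.
Hence the expansion of sqrt(451) is a_0 = 21 followed by the repeating block 4, 4, 2, 8, 21, 8, 2, 4, 4, 42 (period 10).

[21; (4, 4, 2, 8, 21, 8, 2, 4, 4, 42)]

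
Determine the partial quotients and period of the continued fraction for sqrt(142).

[11; (1, 10, 1, 22)]

Write x_i = (sqrt(142) + m_i)/d_i with (m_0, d_0) = (0, 1). a_0 = floor(sqrt(142)) = 11, since 11^2 = 121 <= 142 < 144 = 12^2.
Iterate m_{i+1} = d_i*a_i - m_i, d_{i+1} = (142 - m_{i+1}^2)/d_i, a_{i+1} = floor((a_0 + m_{i+1})/d_{i+1}):
  m_1 = 1*11 - 0 = 11, d_1 = (142 - 11^2)/1 = 21/1 = 21, a_1 = floor((11 + 11)/21) = 1.
  m_2 = 21*1 - 11 = 10, d_2 = (142 - 10^2)/21 = 42/21 = 2, a_2 = floor((11 + 10)/2) = 10.
  m_3 = 2*10 - 10 = 10, d_3 = (142 - 10^2)/2 = 42/2 = 21, a_3 = floor((11 + 10)/21) = 1.
  m_4 = 21*1 - 10 = 11, d_4 = (142 - 11^2)/21 = 21/21 = 1, a_4 = floor((11 + 11)/1) = 22.
  m_5 = 1*22 - 11 = 11, d_5 = (142 - 11^2)/1 = 21/1 = 21: (m_5, d_5) = (m_1, d_1) = (11, 21), so from here the quotients repeat a_1, ..., a_4; the period length is 4.
Hence the expansion of sqrt(142) is a_0 = 11 followed by the repeating block 1, 10, 1, 22 (period 4).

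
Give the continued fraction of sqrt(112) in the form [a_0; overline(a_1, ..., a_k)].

[10; overline(1, 1, 2, 1, 1, 20)]

Write x_i = (sqrt(112) + m_i)/d_i with (m_0, d_0) = (0, 1). a_0 = floor(sqrt(112)) = 10, since 10^2 = 100 <= 112 < 121 = 11^2.
Iterate m_{i+1} = d_i*a_i - m_i, d_{i+1} = (112 - m_{i+1}^2)/d_i, a_{i+1} = floor((a_0 + m_{i+1})/d_{i+1}):
  m_1 = 1*10 - 0 = 10, d_1 = (112 - 10^2)/1 = 12/1 = 12, a_1 = floor((10 + 10)/12) = 1.
  m_2 = 12*1 - 10 = 2, d_2 = (112 - 2^2)/12 = 108/12 = 9, a_2 = floor((10 + 2)/9) = 1.
  m_3 = 9*1 - 2 = 7, d_3 = (112 - 7^2)/9 = 63/9 = 7, a_3 = floor((10 + 7)/7) = 2.
  m_4 = 7*2 - 7 = 7, d_4 = (112 - 7^2)/7 = 63/7 = 9, a_4 = floor((10 + 7)/9) = 1.
  m_5 = 9*1 - 7 = 2, d_5 = (112 - 2^2)/9 = 108/9 = 12, a_5 = floor((10 + 2)/12) = 1.
  m_6 = 12*1 - 2 = 10, d_6 = (112 - 10^2)/12 = 12/12 = 1, a_6 = floor((10 + 10)/1) = 20.
  m_7 = 1*20 - 10 = 10, d_7 = (112 - 10^2)/1 = 12/1 = 12: (m_7, d_7) = (m_1, d_1) = (10, 12), so from here the quotients repeat a_1, ..., a_6; the period length is 6.
Hence the expansion of sqrt(112) is a_0 = 10 followed by the repeating block 1, 1, 2, 1, 1, 20 (period 6).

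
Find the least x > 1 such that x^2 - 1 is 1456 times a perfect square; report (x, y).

First expand sqrt(1456) as a continued fraction. With x_i = (sqrt(1456) + m_i)/d_i and (m_0, d_0) = (0, 1): a_0 = floor(sqrt(1456)) = 38, since 38^2 = 1444 <= 1456 < 1521 = 39^2.
Iterate m_{i+1} = d_i*a_i - m_i, d_{i+1} = (1456 - m_{i+1}^2)/d_i, a_{i+1} = floor((a_0 + m_{i+1})/d_{i+1}):
  m_1 = 1*38 - 0 = 38, d_1 = (1456 - 38^2)/1 = 12/1 = 12, a_1 = floor((38 + 38)/12) = 6.
  m_2 = 12*6 - 38 = 34, d_2 = (1456 - 34^2)/12 = 300/12 = 25, a_2 = floor((38 + 34)/25) = 2.
  m_3 = 25*2 - 34 = 16, d_3 = (1456 - 16^2)/25 = 1200/25 = 48, a_3 = floor((38 + 16)/48) = 1.
  m_4 = 48*1 - 16 = 32, d_4 = (1456 - 32^2)/48 = 432/48 = 9, a_4 = floor((38 + 32)/9) = 7.
  m_5 = 9*7 - 32 = 31, d_5 = (1456 - 31^2)/9 = 495/9 = 55, a_5 = floor((38 + 31)/55) = 1.
  m_6 = 55*1 - 31 = 24, d_6 = (1456 - 24^2)/55 = 880/55 = 16, a_6 = floor((38 + 24)/16) = 3.
  m_7 = 16*3 - 24 = 24, d_7 = (1456 - 24^2)/16 = 880/16 = 55, a_7 = floor((38 + 24)/55) = 1.
  m_8 = 55*1 - 24 = 31, d_8 = (1456 - 31^2)/55 = 495/55 = 9, a_8 = floor((38 + 31)/9) = 7.
  m_9 = 9*7 - 31 = 32, d_9 = (1456 - 32^2)/9 = 432/9 = 48, a_9 = floor((38 + 32)/48) = 1.
  m_10 = 48*1 - 32 = 16, d_10 = (1456 - 16^2)/48 = 1200/48 = 25, a_10 = floor((38 + 16)/25) = 2.
  m_11 = 25*2 - 16 = 34, d_11 = (1456 - 34^2)/25 = 300/25 = 12, a_11 = floor((38 + 34)/12) = 6.
  m_12 = 12*6 - 34 = 38, d_12 = (1456 - 38^2)/12 = 12/12 = 1, a_12 = floor((38 + 38)/1) = 76.
  m_13 = 1*76 - 38 = 38, d_13 = (1456 - 38^2)/1 = 12/1 = 12: (m_13, d_13) = (m_1, d_1) = (38, 12), so from here the quotients repeat a_1, ..., a_12; the period length is 12.
So sqrt(1456) = [38; (6, 2, 1, 7, 1, 3, 1, 7, 1, 2, 6, 76)] with period length k = 12.
k is even, so the fundamental solution of x^2 - 1456y^2 = 1 is (p_{k-1}, q_{k-1}) = (p_11, q_11); compute convergents through index 11.
Convergents (p_i = a_i*p_{i-1} + p_{i-2}, q_i = a_i*q_{i-1} + q_{i-2} with p_{-2}=0, p_{-1}=1, q_{-2}=1, q_{-1}=0):
  i=0: a_0=38, p_0 = 38*1 + 0 = 38, q_0 = 38*0 + 1 = 1.
  i=1: a_1=6, p_1 = 6*38 + 1 = 229, q_1 = 6*1 + 0 = 6.
  i=2: a_2=2, p_2 = 2*229 + 38 = 496, q_2 = 2*6 + 1 = 13.
  i=3: a_3=1, p_3 = 1*496 + 229 = 725, q_3 = 1*13 + 6 = 19.
  i=4: a_4=7, p_4 = 7*725 + 496 = 5571, q_4 = 7*19 + 13 = 146.
  i=5: a_5=1, p_5 = 1*5571 + 725 = 6296, q_5 = 1*146 + 19 = 165.
  i=6: a_6=3, p_6 = 3*6296 + 5571 = 24459, q_6 = 3*165 + 146 = 641.
  i=7: a_7=1, p_7 = 1*24459 + 6296 = 30755, q_7 = 1*641 + 165 = 806.
  i=8: a_8=7, p_8 = 7*30755 + 24459 = 239744, q_8 = 7*806 + 641 = 6283.
  i=9: a_9=1, p_9 = 1*239744 + 30755 = 270499, q_9 = 1*6283 + 806 = 7089.
  i=10: a_10=2, p_10 = 2*270499 + 239744 = 780742, q_10 = 2*7089 + 6283 = 20461.
  i=11: a_11=6, p_11 = 6*780742 + 270499 = 4954951, q_11 = 6*20461 + 7089 = 129855.
Check: 4954951^2 - 1456*129855^2 = 24551539412401 - 24551539412400 = 1, so (x, y) = (4954951, 129855) solves the equation, and by the theorem it is the least positive solution.

(x, y) = (4954951, 129855)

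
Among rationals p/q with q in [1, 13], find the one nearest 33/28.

Expand x = 33/28 as a continued fraction with the Euclidean algorithm:
  33 = 1*28 + 5, so a_0 = 1.
  28 = 5*5 + 3, so a_1 = 5.
  5 = 1*3 + 2, so a_2 = 1.
  3 = 1*2 + 1, so a_3 = 1.
  2 = 2*1 + 0, so a_4 = 2.
so x = [1; 5, 1, 1, 2].
Convergents (p_i = a_i*p_{i-1} + p_{i-2}, q_i = a_i*q_{i-1} + q_{i-2} with p_{-2}=0, p_{-1}=1, q_{-2}=1, q_{-1}=0), until the denominator exceeds 13:
  i=0: a_0=1, p_0 = 1*1 + 0 = 1, q_0 = 1*0 + 1 = 1.
  i=1: a_1=5, p_1 = 5*1 + 1 = 6, q_1 = 5*1 + 0 = 5.
  i=2: a_2=1, p_2 = 1*6 + 1 = 7, q_2 = 1*5 + 1 = 6.
  i=3: a_3=1, p_3 = 1*7 + 6 = 13, q_3 = 1*6 + 5 = 11.
  i=4: a_4=2, p_4 = 2*13 + 7 = 33, q_4 = 2*11 + 6 = 28.
q_4 = 28 > 13, so the last convergent with denominator <= 13 is p_3/q_3 = 13/11.
The closest fraction with denominator <= 13 is either p_3/q_3 or the intermediate fraction (k*p_3 + p_2)/(k*q_3 + q_2) with the largest k >= 1 whose denominator stays <= 13; these approach x as k grows, and every other convergent or intermediate fraction in range is farther away.
Largest k: floor((13 - q_2)/q_3) = floor((13 - 6)/11) = 0.
Since k = 0, no intermediate fraction beyond p_3/q_3 has denominator <= 13, so the convergent 13/11 is the closest (its error is |33*11 - 13*28|/(28*11) = 1/308).

13/11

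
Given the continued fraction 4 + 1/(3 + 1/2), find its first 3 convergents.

4/1, 13/3, 30/7

Using the convergent recurrence p_i = a_i*p_{i-1} + p_{i-2}, q_i = a_i*q_{i-1} + q_{i-2} with p_{-2}=0, p_{-1}=1, q_{-2}=1, q_{-1}=0:
  i=0: a_0=4, p_0 = 4*1 + 0 = 4, q_0 = 4*0 + 1 = 1.
  i=1: a_1=3, p_1 = 3*4 + 1 = 13, q_1 = 3*1 + 0 = 3.
  i=2: a_2=2, p_2 = 2*13 + 4 = 30, q_2 = 2*3 + 1 = 7.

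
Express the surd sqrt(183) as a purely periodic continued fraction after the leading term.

Write x_i = (sqrt(183) + m_i)/d_i with (m_0, d_0) = (0, 1). a_0 = floor(sqrt(183)) = 13, since 13^2 = 169 <= 183 < 196 = 14^2.
Iterate m_{i+1} = d_i*a_i - m_i, d_{i+1} = (183 - m_{i+1}^2)/d_i, a_{i+1} = floor((a_0 + m_{i+1})/d_{i+1}):
  m_1 = 1*13 - 0 = 13, d_1 = (183 - 13^2)/1 = 14/1 = 14, a_1 = floor((13 + 13)/14) = 1.
  m_2 = 14*1 - 13 = 1, d_2 = (183 - 1^2)/14 = 182/14 = 13, a_2 = floor((13 + 1)/13) = 1.
  m_3 = 13*1 - 1 = 12, d_3 = (183 - 12^2)/13 = 39/13 = 3, a_3 = floor((13 + 12)/3) = 8.
  m_4 = 3*8 - 12 = 12, d_4 = (183 - 12^2)/3 = 39/3 = 13, a_4 = floor((13 + 12)/13) = 1.
  m_5 = 13*1 - 12 = 1, d_5 = (183 - 1^2)/13 = 182/13 = 14, a_5 = floor((13 + 1)/14) = 1.
  m_6 = 14*1 - 1 = 13, d_6 = (183 - 13^2)/14 = 14/14 = 1, a_6 = floor((13 + 13)/1) = 26.
  m_7 = 1*26 - 13 = 13, d_7 = (183 - 13^2)/1 = 14/1 = 14: (m_7, d_7) = (m_1, d_1) = (13, 14), so from here the quotients repeat a_1, ..., a_6; the period length is 6.
Hence the expansion of sqrt(183) is a_0 = 13 followed by the repeating block 1, 1, 8, 1, 1, 26 (period 6).

[13; (1, 1, 8, 1, 1, 26)]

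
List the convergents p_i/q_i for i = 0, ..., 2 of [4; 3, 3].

Using the convergent recurrence p_i = a_i*p_{i-1} + p_{i-2}, q_i = a_i*q_{i-1} + q_{i-2} with p_{-2}=0, p_{-1}=1, q_{-2}=1, q_{-1}=0:
  i=0: a_0=4, p_0 = 4*1 + 0 = 4, q_0 = 4*0 + 1 = 1.
  i=1: a_1=3, p_1 = 3*4 + 1 = 13, q_1 = 3*1 + 0 = 3.
  i=2: a_2=3, p_2 = 3*13 + 4 = 43, q_2 = 3*3 + 1 = 10.

4/1, 13/3, 43/10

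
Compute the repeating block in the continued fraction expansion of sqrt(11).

[3; (3, 6)]

Write x_i = (sqrt(11) + m_i)/d_i with (m_0, d_0) = (0, 1). a_0 = floor(sqrt(11)) = 3, since 3^2 = 9 <= 11 < 16 = 4^2.
Iterate m_{i+1} = d_i*a_i - m_i, d_{i+1} = (11 - m_{i+1}^2)/d_i, a_{i+1} = floor((a_0 + m_{i+1})/d_{i+1}):
  m_1 = 1*3 - 0 = 3, d_1 = (11 - 3^2)/1 = 2/1 = 2, a_1 = floor((3 + 3)/2) = 3.
  m_2 = 2*3 - 3 = 3, d_2 = (11 - 3^2)/2 = 2/2 = 1, a_2 = floor((3 + 3)/1) = 6.
  m_3 = 1*6 - 3 = 3, d_3 = (11 - 3^2)/1 = 2/1 = 2: (m_3, d_3) = (m_1, d_1) = (3, 2), so from here the quotients repeat a_1, a_2; the period length is 2.
Hence the expansion of sqrt(11) is a_0 = 3 followed by the repeating block 3, 6 (period 2).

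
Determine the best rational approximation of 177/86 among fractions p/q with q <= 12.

25/12

Expand x = 177/86 as a continued fraction with the Euclidean algorithm:
  177 = 2*86 + 5, so a_0 = 2.
  86 = 17*5 + 1, so a_1 = 17.
  5 = 5*1 + 0, so a_2 = 5.
so x = [2; 17, 5].
Convergents (p_i = a_i*p_{i-1} + p_{i-2}, q_i = a_i*q_{i-1} + q_{i-2} with p_{-2}=0, p_{-1}=1, q_{-2}=1, q_{-1}=0), until the denominator exceeds 12:
  i=0: a_0=2, p_0 = 2*1 + 0 = 2, q_0 = 2*0 + 1 = 1.
  i=1: a_1=17, p_1 = 17*2 + 1 = 35, q_1 = 17*1 + 0 = 17.
q_1 = 17 > 12, so the last convergent with denominator <= 12 is p_0/q_0 = 2/1.
The closest fraction with denominator <= 12 is either p_0/q_0 or the intermediate fraction (k*p_0 + p_{-1})/(k*q_0 + q_{-1}) with the largest k >= 1 whose denominator stays <= 12; these approach x as k grows, and every other convergent or intermediate fraction in range is farther away.
Largest k: floor((12 - q_{-1})/q_0) = floor((12 - 0)/1) = 12 (using the seeds p_{-1} = 1, q_{-1} = 0).
That gives (12*2 + 1)/(12*1 + 0) = 25/12.
Compare the errors: |x - 2/1| = |177*1 - 2*86|/(86*1) = 5/86, and |x - 25/12| = |177*12 - 25*86|/(86*12) = 26/1032.
Cross-multiplying, 26*86 = 2236 < 5160 = 5*1032, so 26/1032 is smaller: the intermediate fraction 25/12 is closer to x than 2/1.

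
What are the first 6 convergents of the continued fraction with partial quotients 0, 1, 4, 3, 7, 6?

0/1, 1/1, 4/5, 13/16, 95/117, 583/718

Using the convergent recurrence p_i = a_i*p_{i-1} + p_{i-2}, q_i = a_i*q_{i-1} + q_{i-2} with p_{-2}=0, p_{-1}=1, q_{-2}=1, q_{-1}=0:
  i=0: a_0=0, p_0 = 0*1 + 0 = 0, q_0 = 0*0 + 1 = 1.
  i=1: a_1=1, p_1 = 1*0 + 1 = 1, q_1 = 1*1 + 0 = 1.
  i=2: a_2=4, p_2 = 4*1 + 0 = 4, q_2 = 4*1 + 1 = 5.
  i=3: a_3=3, p_3 = 3*4 + 1 = 13, q_3 = 3*5 + 1 = 16.
  i=4: a_4=7, p_4 = 7*13 + 4 = 95, q_4 = 7*16 + 5 = 117.
  i=5: a_5=6, p_5 = 6*95 + 13 = 583, q_5 = 6*117 + 16 = 718.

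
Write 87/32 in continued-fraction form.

Run the Euclidean algorithm on 87 and 32; the successive quotients are the partial quotients a_0, a_1, ... (each step inverts the fractional part left over by the previous one):
  87 = 2*32 + 23, so a_0 = 2.
  32 = 1*23 + 9, so a_1 = 1.
  23 = 2*9 + 5, so a_2 = 2.
  9 = 1*5 + 4, so a_3 = 1.
  5 = 1*4 + 1, so a_4 = 1.
  4 = 4*1 + 0, so a_5 = 4.
The remainder reaches 0 after 6 divisions, so the expansion has 6 partial quotients, read off in order.

[2; 1, 2, 1, 1, 4]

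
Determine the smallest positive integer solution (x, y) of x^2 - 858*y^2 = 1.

First expand sqrt(858) as a continued fraction. With x_i = (sqrt(858) + m_i)/d_i and (m_0, d_0) = (0, 1): a_0 = floor(sqrt(858)) = 29, since 29^2 = 841 <= 858 < 900 = 30^2.
Iterate m_{i+1} = d_i*a_i - m_i, d_{i+1} = (858 - m_{i+1}^2)/d_i, a_{i+1} = floor((a_0 + m_{i+1})/d_{i+1}):
  m_1 = 1*29 - 0 = 29, d_1 = (858 - 29^2)/1 = 17/1 = 17, a_1 = floor((29 + 29)/17) = 3.
  m_2 = 17*3 - 29 = 22, d_2 = (858 - 22^2)/17 = 374/17 = 22, a_2 = floor((29 + 22)/22) = 2.
  m_3 = 22*2 - 22 = 22, d_3 = (858 - 22^2)/22 = 374/22 = 17, a_3 = floor((29 + 22)/17) = 3.
  m_4 = 17*3 - 22 = 29, d_4 = (858 - 29^2)/17 = 17/17 = 1, a_4 = floor((29 + 29)/1) = 58.
  m_5 = 1*58 - 29 = 29, d_5 = (858 - 29^2)/1 = 17/1 = 17: (m_5, d_5) = (m_1, d_1) = (29, 17), so from here the quotients repeat a_1, ..., a_4; the period length is 4.
So sqrt(858) = [29; (3, 2, 3, 58)] with period length k = 4.
k is even, so the fundamental solution of x^2 - 858y^2 = 1 is (p_{k-1}, q_{k-1}) = (p_3, q_3); compute convergents through index 3.
Convergents (p_i = a_i*p_{i-1} + p_{i-2}, q_i = a_i*q_{i-1} + q_{i-2} with p_{-2}=0, p_{-1}=1, q_{-2}=1, q_{-1}=0):
  i=0: a_0=29, p_0 = 29*1 + 0 = 29, q_0 = 29*0 + 1 = 1.
  i=1: a_1=3, p_1 = 3*29 + 1 = 88, q_1 = 3*1 + 0 = 3.
  i=2: a_2=2, p_2 = 2*88 + 29 = 205, q_2 = 2*3 + 1 = 7.
  i=3: a_3=3, p_3 = 3*205 + 88 = 703, q_3 = 3*7 + 3 = 24.
Check: 703^2 - 858*24^2 = 494209 - 494208 = 1, so (x, y) = (703, 24) solves the equation, and by the theorem it is the least positive solution.

(x, y) = (703, 24)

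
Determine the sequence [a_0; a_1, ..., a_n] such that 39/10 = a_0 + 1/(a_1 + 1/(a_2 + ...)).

[3; 1, 9]

Run the Euclidean algorithm on 39 and 10; the successive quotients are the partial quotients a_0, a_1, ... (each step inverts the fractional part left over by the previous one):
  39 = 3*10 + 9, so a_0 = 3.
  10 = 1*9 + 1, so a_1 = 1.
  9 = 9*1 + 0, so a_2 = 9.
The remainder reaches 0 after 3 divisions, so the expansion has 3 partial quotients, read off in order.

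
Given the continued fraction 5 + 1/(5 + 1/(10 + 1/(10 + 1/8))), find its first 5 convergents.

Using the convergent recurrence p_i = a_i*p_{i-1} + p_{i-2}, q_i = a_i*q_{i-1} + q_{i-2} with p_{-2}=0, p_{-1}=1, q_{-2}=1, q_{-1}=0:
  i=0: a_0=5, p_0 = 5*1 + 0 = 5, q_0 = 5*0 + 1 = 1.
  i=1: a_1=5, p_1 = 5*5 + 1 = 26, q_1 = 5*1 + 0 = 5.
  i=2: a_2=10, p_2 = 10*26 + 5 = 265, q_2 = 10*5 + 1 = 51.
  i=3: a_3=10, p_3 = 10*265 + 26 = 2676, q_3 = 10*51 + 5 = 515.
  i=4: a_4=8, p_4 = 8*2676 + 265 = 21673, q_4 = 8*515 + 51 = 4171.

5/1, 26/5, 265/51, 2676/515, 21673/4171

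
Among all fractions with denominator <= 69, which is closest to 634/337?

111/59

Expand x = 634/337 as a continued fraction with the Euclidean algorithm:
  634 = 1*337 + 297, so a_0 = 1.
  337 = 1*297 + 40, so a_1 = 1.
  297 = 7*40 + 17, so a_2 = 7.
  40 = 2*17 + 6, so a_3 = 2.
  17 = 2*6 + 5, so a_4 = 2.
  6 = 1*5 + 1, so a_5 = 1.
  5 = 5*1 + 0, so a_6 = 5.
so x = [1; 1, 7, 2, 2, 1, 5].
Convergents (p_i = a_i*p_{i-1} + p_{i-2}, q_i = a_i*q_{i-1} + q_{i-2} with p_{-2}=0, p_{-1}=1, q_{-2}=1, q_{-1}=0), until the denominator exceeds 69:
  i=0: a_0=1, p_0 = 1*1 + 0 = 1, q_0 = 1*0 + 1 = 1.
  i=1: a_1=1, p_1 = 1*1 + 1 = 2, q_1 = 1*1 + 0 = 1.
  i=2: a_2=7, p_2 = 7*2 + 1 = 15, q_2 = 7*1 + 1 = 8.
  i=3: a_3=2, p_3 = 2*15 + 2 = 32, q_3 = 2*8 + 1 = 17.
  i=4: a_4=2, p_4 = 2*32 + 15 = 79, q_4 = 2*17 + 8 = 42.
  i=5: a_5=1, p_5 = 1*79 + 32 = 111, q_5 = 1*42 + 17 = 59.
  i=6: a_6=5, p_6 = 5*111 + 79 = 634, q_6 = 5*59 + 42 = 337.
q_6 = 337 > 69, so the last convergent with denominator <= 69 is p_5/q_5 = 111/59.
The closest fraction with denominator <= 69 is either p_5/q_5 or the intermediate fraction (k*p_5 + p_4)/(k*q_5 + q_4) with the largest k >= 1 whose denominator stays <= 69; these approach x as k grows, and every other convergent or intermediate fraction in range is farther away.
Largest k: floor((69 - q_4)/q_5) = floor((69 - 42)/59) = 0.
Since k = 0, no intermediate fraction beyond p_5/q_5 has denominator <= 69, so the convergent 111/59 is the closest (its error is |634*59 - 111*337|/(337*59) = 1/19883).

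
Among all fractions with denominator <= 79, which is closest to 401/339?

Expand x = 401/339 as a continued fraction with the Euclidean algorithm:
  401 = 1*339 + 62, so a_0 = 1.
  339 = 5*62 + 29, so a_1 = 5.
  62 = 2*29 + 4, so a_2 = 2.
  29 = 7*4 + 1, so a_3 = 7.
  4 = 4*1 + 0, so a_4 = 4.
so x = [1; 5, 2, 7, 4].
Convergents (p_i = a_i*p_{i-1} + p_{i-2}, q_i = a_i*q_{i-1} + q_{i-2} with p_{-2}=0, p_{-1}=1, q_{-2}=1, q_{-1}=0), until the denominator exceeds 79:
  i=0: a_0=1, p_0 = 1*1 + 0 = 1, q_0 = 1*0 + 1 = 1.
  i=1: a_1=5, p_1 = 5*1 + 1 = 6, q_1 = 5*1 + 0 = 5.
  i=2: a_2=2, p_2 = 2*6 + 1 = 13, q_2 = 2*5 + 1 = 11.
  i=3: a_3=7, p_3 = 7*13 + 6 = 97, q_3 = 7*11 + 5 = 82.
q_3 = 82 > 79, so the last convergent with denominator <= 79 is p_2/q_2 = 13/11.
The closest fraction with denominator <= 79 is either p_2/q_2 or the intermediate fraction (k*p_2 + p_1)/(k*q_2 + q_1) with the largest k >= 1 whose denominator stays <= 79; these approach x as k grows, and every other convergent or intermediate fraction in range is farther away.
Largest k: floor((79 - q_1)/q_2) = floor((79 - 5)/11) = 6.
That gives (6*13 + 6)/(6*11 + 5) = 84/71.
Compare the errors: |x - 13/11| = |401*11 - 13*339|/(339*11) = 4/3729, and |x - 84/71| = |401*71 - 84*339|/(339*71) = 5/24069.
Cross-multiplying, 5*3729 = 18645 < 96276 = 4*24069, so 5/24069 is smaller: the intermediate fraction 84/71 is closer to x than 13/11.

84/71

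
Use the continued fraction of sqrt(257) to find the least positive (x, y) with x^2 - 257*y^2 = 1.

(x, y) = (513, 32)

First expand sqrt(257) as a continued fraction. With x_i = (sqrt(257) + m_i)/d_i and (m_0, d_0) = (0, 1): a_0 = floor(sqrt(257)) = 16, since 16^2 = 256 <= 257 < 289 = 17^2.
Iterate m_{i+1} = d_i*a_i - m_i, d_{i+1} = (257 - m_{i+1}^2)/d_i, a_{i+1} = floor((a_0 + m_{i+1})/d_{i+1}):
  m_1 = 1*16 - 0 = 16, d_1 = (257 - 16^2)/1 = 1/1 = 1, a_1 = floor((16 + 16)/1) = 32.
  m_2 = 1*32 - 16 = 16, d_2 = (257 - 16^2)/1 = 1/1 = 1: (m_2, d_2) = (m_1, d_1) = (16, 1), so from here the quotient a_1 repeats; the period length is 1.
So sqrt(257) = [16; (32)] with period length k = 1.
k is odd, so (p_{k-1}, q_{k-1}) only solves x^2 - 257y^2 = -1 and the fundamental solution of x^2 - 257y^2 = 1 is (p_{2k-1}, q_{2k-1}) = (p_1, q_1); compute convergents through index 1, running through the period twice.
Convergents (p_i = a_i*p_{i-1} + p_{i-2}, q_i = a_i*q_{i-1} + q_{i-2} with p_{-2}=0, p_{-1}=1, q_{-2}=1, q_{-1}=0):
  i=0: a_0=16, p_0 = 16*1 + 0 = 16, q_0 = 16*0 + 1 = 1.
  i=1: a_1=32, p_1 = 32*16 + 1 = 513, q_1 = 32*1 + 0 = 32.
Indeed p_0^2 - 257*q_0^2 = 256 - 257 = -1, not +1.
Check: 513^2 - 257*32^2 = 263169 - 263168 = 1, so (x, y) = (513, 32) solves the equation, and by the theorem it is the least positive solution.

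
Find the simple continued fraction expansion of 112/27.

[4; 6, 1, 3]

Run the Euclidean algorithm on 112 and 27; the successive quotients are the partial quotients a_0, a_1, ... (each step inverts the fractional part left over by the previous one):
  112 = 4*27 + 4, so a_0 = 4.
  27 = 6*4 + 3, so a_1 = 6.
  4 = 1*3 + 1, so a_2 = 1.
  3 = 3*1 + 0, so a_3 = 3.
The remainder reaches 0 after 4 divisions, so the expansion has 4 partial quotients, read off in order.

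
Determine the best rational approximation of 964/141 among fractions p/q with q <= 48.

294/43

Expand x = 964/141 as a continued fraction with the Euclidean algorithm:
  964 = 6*141 + 118, so a_0 = 6.
  141 = 1*118 + 23, so a_1 = 1.
  118 = 5*23 + 3, so a_2 = 5.
  23 = 7*3 + 2, so a_3 = 7.
  3 = 1*2 + 1, so a_4 = 1.
  2 = 2*1 + 0, so a_5 = 2.
so x = [6; 1, 5, 7, 1, 2].
Convergents (p_i = a_i*p_{i-1} + p_{i-2}, q_i = a_i*q_{i-1} + q_{i-2} with p_{-2}=0, p_{-1}=1, q_{-2}=1, q_{-1}=0), until the denominator exceeds 48:
  i=0: a_0=6, p_0 = 6*1 + 0 = 6, q_0 = 6*0 + 1 = 1.
  i=1: a_1=1, p_1 = 1*6 + 1 = 7, q_1 = 1*1 + 0 = 1.
  i=2: a_2=5, p_2 = 5*7 + 6 = 41, q_2 = 5*1 + 1 = 6.
  i=3: a_3=7, p_3 = 7*41 + 7 = 294, q_3 = 7*6 + 1 = 43.
  i=4: a_4=1, p_4 = 1*294 + 41 = 335, q_4 = 1*43 + 6 = 49.
q_4 = 49 > 48, so the last convergent with denominator <= 48 is p_3/q_3 = 294/43.
The closest fraction with denominator <= 48 is either p_3/q_3 or the intermediate fraction (k*p_3 + p_2)/(k*q_3 + q_2) with the largest k >= 1 whose denominator stays <= 48; these approach x as k grows, and every other convergent or intermediate fraction in range is farther away.
Largest k: floor((48 - q_2)/q_3) = floor((48 - 6)/43) = 0.
Since k = 0, no intermediate fraction beyond p_3/q_3 has denominator <= 48, so the convergent 294/43 is the closest (its error is |964*43 - 294*141|/(141*43) = 2/6063).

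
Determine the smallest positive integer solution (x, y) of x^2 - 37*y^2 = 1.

First expand sqrt(37) as a continued fraction. With x_i = (sqrt(37) + m_i)/d_i and (m_0, d_0) = (0, 1): a_0 = floor(sqrt(37)) = 6, since 6^2 = 36 <= 37 < 49 = 7^2.
Iterate m_{i+1} = d_i*a_i - m_i, d_{i+1} = (37 - m_{i+1}^2)/d_i, a_{i+1} = floor((a_0 + m_{i+1})/d_{i+1}):
  m_1 = 1*6 - 0 = 6, d_1 = (37 - 6^2)/1 = 1/1 = 1, a_1 = floor((6 + 6)/1) = 12.
  m_2 = 1*12 - 6 = 6, d_2 = (37 - 6^2)/1 = 1/1 = 1: (m_2, d_2) = (m_1, d_1) = (6, 1), so from here the quotient a_1 repeats; the period length is 1.
So sqrt(37) = [6; (12)] with period length k = 1.
k is odd, so (p_{k-1}, q_{k-1}) only solves x^2 - 37y^2 = -1 and the fundamental solution of x^2 - 37y^2 = 1 is (p_{2k-1}, q_{2k-1}) = (p_1, q_1); compute convergents through index 1, running through the period twice.
Convergents (p_i = a_i*p_{i-1} + p_{i-2}, q_i = a_i*q_{i-1} + q_{i-2} with p_{-2}=0, p_{-1}=1, q_{-2}=1, q_{-1}=0):
  i=0: a_0=6, p_0 = 6*1 + 0 = 6, q_0 = 6*0 + 1 = 1.
  i=1: a_1=12, p_1 = 12*6 + 1 = 73, q_1 = 12*1 + 0 = 12.
Indeed p_0^2 - 37*q_0^2 = 36 - 37 = -1, not +1.
Check: 73^2 - 37*12^2 = 5329 - 5328 = 1, so (x, y) = (73, 12) solves the equation, and by the theorem it is the least positive solution.

(x, y) = (73, 12)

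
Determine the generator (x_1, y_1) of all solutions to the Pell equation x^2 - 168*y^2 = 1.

(x, y) = (13, 1)

First expand sqrt(168) as a continued fraction. With x_i = (sqrt(168) + m_i)/d_i and (m_0, d_0) = (0, 1): a_0 = floor(sqrt(168)) = 12, since 12^2 = 144 <= 168 < 169 = 13^2.
Iterate m_{i+1} = d_i*a_i - m_i, d_{i+1} = (168 - m_{i+1}^2)/d_i, a_{i+1} = floor((a_0 + m_{i+1})/d_{i+1}):
  m_1 = 1*12 - 0 = 12, d_1 = (168 - 12^2)/1 = 24/1 = 24, a_1 = floor((12 + 12)/24) = 1.
  m_2 = 24*1 - 12 = 12, d_2 = (168 - 12^2)/24 = 24/24 = 1, a_2 = floor((12 + 12)/1) = 24.
  m_3 = 1*24 - 12 = 12, d_3 = (168 - 12^2)/1 = 24/1 = 24: (m_3, d_3) = (m_1, d_1) = (12, 24), so from here the quotients repeat a_1, a_2; the period length is 2.
So sqrt(168) = [12; (1, 24)] with period length k = 2.
k is even, so the fundamental solution of x^2 - 168y^2 = 1 is (p_{k-1}, q_{k-1}) = (p_1, q_1); compute convergents through index 1.
Convergents (p_i = a_i*p_{i-1} + p_{i-2}, q_i = a_i*q_{i-1} + q_{i-2} with p_{-2}=0, p_{-1}=1, q_{-2}=1, q_{-1}=0):
  i=0: a_0=12, p_0 = 12*1 + 0 = 12, q_0 = 12*0 + 1 = 1.
  i=1: a_1=1, p_1 = 1*12 + 1 = 13, q_1 = 1*1 + 0 = 1.
Check: 13^2 - 168*1^2 = 169 - 168 = 1, so (x, y) = (13, 1) solves the equation, and by the theorem it is the least positive solution.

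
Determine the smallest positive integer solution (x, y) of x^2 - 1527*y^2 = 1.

First expand sqrt(1527) as a continued fraction. With x_i = (sqrt(1527) + m_i)/d_i and (m_0, d_0) = (0, 1): a_0 = floor(sqrt(1527)) = 39, since 39^2 = 1521 <= 1527 < 1600 = 40^2.
Iterate m_{i+1} = d_i*a_i - m_i, d_{i+1} = (1527 - m_{i+1}^2)/d_i, a_{i+1} = floor((a_0 + m_{i+1})/d_{i+1}):
  m_1 = 1*39 - 0 = 39, d_1 = (1527 - 39^2)/1 = 6/1 = 6, a_1 = floor((39 + 39)/6) = 13.
  m_2 = 6*13 - 39 = 39, d_2 = (1527 - 39^2)/6 = 6/6 = 1, a_2 = floor((39 + 39)/1) = 78.
  m_3 = 1*78 - 39 = 39, d_3 = (1527 - 39^2)/1 = 6/1 = 6: (m_3, d_3) = (m_1, d_1) = (39, 6), so from here the quotients repeat a_1, a_2; the period length is 2.
So sqrt(1527) = [39; (13, 78)] with period length k = 2.
k is even, so the fundamental solution of x^2 - 1527y^2 = 1 is (p_{k-1}, q_{k-1}) = (p_1, q_1); compute convergents through index 1.
Convergents (p_i = a_i*p_{i-1} + p_{i-2}, q_i = a_i*q_{i-1} + q_{i-2} with p_{-2}=0, p_{-1}=1, q_{-2}=1, q_{-1}=0):
  i=0: a_0=39, p_0 = 39*1 + 0 = 39, q_0 = 39*0 + 1 = 1.
  i=1: a_1=13, p_1 = 13*39 + 1 = 508, q_1 = 13*1 + 0 = 13.
Check: 508^2 - 1527*13^2 = 258064 - 258063 = 1, so (x, y) = (508, 13) solves the equation, and by the theorem it is the least positive solution.

(x, y) = (508, 13)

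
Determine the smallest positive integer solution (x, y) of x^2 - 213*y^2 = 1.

(x, y) = (194399, 13320)

First expand sqrt(213) as a continued fraction. With x_i = (sqrt(213) + m_i)/d_i and (m_0, d_0) = (0, 1): a_0 = floor(sqrt(213)) = 14, since 14^2 = 196 <= 213 < 225 = 15^2.
Iterate m_{i+1} = d_i*a_i - m_i, d_{i+1} = (213 - m_{i+1}^2)/d_i, a_{i+1} = floor((a_0 + m_{i+1})/d_{i+1}):
  m_1 = 1*14 - 0 = 14, d_1 = (213 - 14^2)/1 = 17/1 = 17, a_1 = floor((14 + 14)/17) = 1.
  m_2 = 17*1 - 14 = 3, d_2 = (213 - 3^2)/17 = 204/17 = 12, a_2 = floor((14 + 3)/12) = 1.
  m_3 = 12*1 - 3 = 9, d_3 = (213 - 9^2)/12 = 132/12 = 11, a_3 = floor((14 + 9)/11) = 2.
  m_4 = 11*2 - 9 = 13, d_4 = (213 - 13^2)/11 = 44/11 = 4, a_4 = floor((14 + 13)/4) = 6.
  m_5 = 4*6 - 13 = 11, d_5 = (213 - 11^2)/4 = 92/4 = 23, a_5 = floor((14 + 11)/23) = 1.
  m_6 = 23*1 - 11 = 12, d_6 = (213 - 12^2)/23 = 69/23 = 3, a_6 = floor((14 + 12)/3) = 8.
  m_7 = 3*8 - 12 = 12, d_7 = (213 - 12^2)/3 = 69/3 = 23, a_7 = floor((14 + 12)/23) = 1.
  m_8 = 23*1 - 12 = 11, d_8 = (213 - 11^2)/23 = 92/23 = 4, a_8 = floor((14 + 11)/4) = 6.
  m_9 = 4*6 - 11 = 13, d_9 = (213 - 13^2)/4 = 44/4 = 11, a_9 = floor((14 + 13)/11) = 2.
  m_10 = 11*2 - 13 = 9, d_10 = (213 - 9^2)/11 = 132/11 = 12, a_10 = floor((14 + 9)/12) = 1.
  m_11 = 12*1 - 9 = 3, d_11 = (213 - 3^2)/12 = 204/12 = 17, a_11 = floor((14 + 3)/17) = 1.
  m_12 = 17*1 - 3 = 14, d_12 = (213 - 14^2)/17 = 17/17 = 1, a_12 = floor((14 + 14)/1) = 28.
  m_13 = 1*28 - 14 = 14, d_13 = (213 - 14^2)/1 = 17/1 = 17: (m_13, d_13) = (m_1, d_1) = (14, 17), so from here the quotients repeat a_1, ..., a_12; the period length is 12.
So sqrt(213) = [14; (1, 1, 2, 6, 1, 8, 1, 6, 2, 1, 1, 28)] with period length k = 12.
k is even, so the fundamental solution of x^2 - 213y^2 = 1 is (p_{k-1}, q_{k-1}) = (p_11, q_11); compute convergents through index 11.
Convergents (p_i = a_i*p_{i-1} + p_{i-2}, q_i = a_i*q_{i-1} + q_{i-2} with p_{-2}=0, p_{-1}=1, q_{-2}=1, q_{-1}=0):
  i=0: a_0=14, p_0 = 14*1 + 0 = 14, q_0 = 14*0 + 1 = 1.
  i=1: a_1=1, p_1 = 1*14 + 1 = 15, q_1 = 1*1 + 0 = 1.
  i=2: a_2=1, p_2 = 1*15 + 14 = 29, q_2 = 1*1 + 1 = 2.
  i=3: a_3=2, p_3 = 2*29 + 15 = 73, q_3 = 2*2 + 1 = 5.
  i=4: a_4=6, p_4 = 6*73 + 29 = 467, q_4 = 6*5 + 2 = 32.
  i=5: a_5=1, p_5 = 1*467 + 73 = 540, q_5 = 1*32 + 5 = 37.
  i=6: a_6=8, p_6 = 8*540 + 467 = 4787, q_6 = 8*37 + 32 = 328.
  i=7: a_7=1, p_7 = 1*4787 + 540 = 5327, q_7 = 1*328 + 37 = 365.
  i=8: a_8=6, p_8 = 6*5327 + 4787 = 36749, q_8 = 6*365 + 328 = 2518.
  i=9: a_9=2, p_9 = 2*36749 + 5327 = 78825, q_9 = 2*2518 + 365 = 5401.
  i=10: a_10=1, p_10 = 1*78825 + 36749 = 115574, q_10 = 1*5401 + 2518 = 7919.
  i=11: a_11=1, p_11 = 1*115574 + 78825 = 194399, q_11 = 1*7919 + 5401 = 13320.
Check: 194399^2 - 213*13320^2 = 37790971201 - 37790971200 = 1, so (x, y) = (194399, 13320) solves the equation, and by the theorem it is the least positive solution.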